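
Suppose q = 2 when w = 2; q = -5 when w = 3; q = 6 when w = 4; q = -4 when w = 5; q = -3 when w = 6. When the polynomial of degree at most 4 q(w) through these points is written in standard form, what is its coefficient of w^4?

71/24

The leading coefficient equals the top divided difference q[2,3,4,5,6].
q[2,3] = (-5 - 2) / (3 - 2) = -7
q[3,4] = (6 - (-5)) / (4 - 3) = 11
q[4,5] = (-4 - 6) / (5 - 4) = -10
q[5,6] = (-3 - (-4)) / (6 - 5) = 1
q[2,3,4] = (11 - (-7)) / (4 - 2) = 9
q[3,4,5] = (-10 - 11) / (5 - 3) = -21/2
q[4,5,6] = (1 - (-10)) / (6 - 4) = 11/2
q[2,3,4,5] = (-21/2 - 9) / (5 - 2) = -13/2
q[3,4,5,6] = (11/2 - (-21/2)) / (6 - 3) = 16/3
q[2,3,4,5,6] = (16/3 - (-13/2)) / (6 - 2) = 71/24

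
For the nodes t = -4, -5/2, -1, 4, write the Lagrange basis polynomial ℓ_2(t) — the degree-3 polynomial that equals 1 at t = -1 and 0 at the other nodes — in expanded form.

ℓ_2(t) = (t + 4)(t + 5/2)(t - 4) / [(3)·(3/2)·(-5)]
       = (t^3 + (5/2)t^2 - 16t - 40) / (-45/2)

ℓ_2(t) = -(2/45)t^3 - (1/9)t^2 + (32/45)t + 16/9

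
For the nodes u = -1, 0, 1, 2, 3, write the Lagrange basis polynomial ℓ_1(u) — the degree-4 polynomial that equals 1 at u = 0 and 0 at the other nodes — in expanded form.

ℓ_1(u) = (u + 1)(u - 1)(u - 2)(u - 3) / [(1)·(-1)·(-2)·(-3)]
       = (u^4 - 5u^3 + 5u^2 + 5u - 6) / (-6)

ℓ_1(u) = -(1/6)u^4 + (5/6)u^3 - (5/6)u^2 - (5/6)u + 1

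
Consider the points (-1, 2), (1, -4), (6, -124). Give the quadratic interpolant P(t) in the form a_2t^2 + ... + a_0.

L_0(t) = (t - 1)(t - 6) / [14] = (1/14)t^2 - (1/2)t + 3/7
L_1(t) = (t + 1)(t - 6) / [-10] = -(1/10)t^2 + (1/2)t + 3/5
L_2(t) = (t + 1)(t - 1) / [35] = (1/35)t^2 - 1/35
P(t) = 2·L_0 + (-4)·L_1 + (-124)·L_2
  2·L_0(t) = (1/7)t^2 - t + 6/7
  (-4)·L_1(t) = (2/5)t^2 - 2t - 12/5
  (-124)·L_2(t) = -(124/35)t^2 + 124/35
Adding term by term: -3t^2 - 3t + 2

P(t) = -3t^2 - 3t + 2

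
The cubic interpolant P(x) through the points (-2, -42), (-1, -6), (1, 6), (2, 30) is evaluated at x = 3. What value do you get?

Using Newton's divided-difference form:
P[-2,-1] = (-6 - (-42)) / (-1 - (-2)) = 36
P[-1,1] = (6 - (-6)) / (1 - (-1)) = 6
P[1,2] = (30 - 6) / (2 - 1) = 24
P[-2,-1,1] = (6 - 36) / (1 - (-2)) = -10
P[-1,1,2] = (24 - 6) / (2 - (-1)) = 6
P[-2,-1,1,2] = (6 - (-10)) / (2 - (-2)) = 4
P(3) = -42 + 36·(5) + (-10)·(5)·(4) + 4·(5)·(4)·(2) = 98

98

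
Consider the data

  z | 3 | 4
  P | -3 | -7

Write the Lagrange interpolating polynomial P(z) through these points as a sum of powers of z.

L_0(z) = (z - 4) / [-1] = -z + 4
L_1(z) = (z - 3) / [1] = z - 3
P(z) = (-3)·L_0 + (-7)·L_1
  (-3)·L_0(z) = 3z - 12
  (-7)·L_1(z) = -7z + 21
Adding term by term: -4z + 9

P(z) = -4z + 9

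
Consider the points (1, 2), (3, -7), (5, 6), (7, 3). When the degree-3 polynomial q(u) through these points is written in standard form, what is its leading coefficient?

-19/24

The leading coefficient equals the top divided difference q[1,3,5,7].
q[1,3] = (-7 - 2) / (3 - 1) = -9/2
q[3,5] = (6 - (-7)) / (5 - 3) = 13/2
q[5,7] = (3 - 6) / (7 - 5) = -3/2
q[1,3,5] = (13/2 - (-9/2)) / (5 - 1) = 11/4
q[3,5,7] = (-3/2 - 13/2) / (7 - 3) = -2
q[1,3,5,7] = (-2 - 11/4) / (7 - 1) = -19/24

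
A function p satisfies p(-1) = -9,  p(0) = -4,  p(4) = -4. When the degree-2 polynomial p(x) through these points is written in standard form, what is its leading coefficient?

The leading coefficient equals the top divided difference p[-1,0,4].
p[-1,0] = (-4 - (-9)) / (0 - (-1)) = 5
p[0,4] = (-4 - (-4)) / (4 - 0) = 0
p[-1,0,4] = (0 - 5) / (4 - (-1)) = -1

-1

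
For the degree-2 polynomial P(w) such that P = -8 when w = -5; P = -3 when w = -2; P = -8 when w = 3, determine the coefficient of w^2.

The leading coefficient equals the top divided difference P[-5,-2,3].
P[-5,-2] = (-3 - (-8)) / (-2 - (-5)) = 5/3
P[-2,3] = (-8 - (-3)) / (3 - (-2)) = -1
P[-5,-2,3] = (-1 - 5/3) / (3 - (-5)) = -1/3

-1/3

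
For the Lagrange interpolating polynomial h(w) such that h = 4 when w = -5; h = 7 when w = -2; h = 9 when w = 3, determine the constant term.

33/4

Build the Lagrange basis polynomials:
L_0(w) = (w + 2)(w - 3) / [24] = (1/24)w^2 - (1/24)w - 1/4
L_1(w) = (w + 5)(w - 3) / [-15] = -(1/15)w^2 - (2/15)w + 1
L_2(w) = (w + 5)(w + 2) / [40] = (1/40)w^2 + (7/40)w + 1/4
h(w) = 4·L_0 + 7·L_1 + 9·L_2
Only the constant term is needed; take it from each L_i and combine:
4·(-1/4) + 7·(1) + 9·(1/4) = 33/4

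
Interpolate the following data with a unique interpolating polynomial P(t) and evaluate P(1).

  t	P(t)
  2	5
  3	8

Evaluate each Lagrange basis at t = 1:
L_0(1) = (-2)/[(-1)] = 2
L_1(1) = (-1)/[(1)] = -1
Sum: 5·(2) + 8·(-1) = 2

2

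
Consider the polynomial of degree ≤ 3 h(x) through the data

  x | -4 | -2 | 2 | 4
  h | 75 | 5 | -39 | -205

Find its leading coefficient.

-2

L_0(x) = (x + 2)(x - 2)(x - 4) / [-96] = -(1/96)x^3 + (1/24)x^2 + (1/24)x - 1/6
L_1(x) = (x + 4)(x - 2)(x - 4) / [48] = (1/48)x^3 - (1/24)x^2 - (1/3)x + 2/3
L_2(x) = (x + 4)(x + 2)(x - 4) / [-48] = -(1/48)x^3 - (1/24)x^2 + (1/3)x + 2/3
L_3(x) = (x + 4)(x + 2)(x - 2) / [96] = (1/96)x^3 + (1/24)x^2 - (1/24)x - 1/6
h(x) = 75·L_0 + 5·L_1 + (-39)·L_2 + (-205)·L_3
Only the coefficient of x^3 is needed; take it from each L_i and combine:
75·(-1/96) + 5·(1/48) + (-39)·(-1/48) + (-205)·(1/96) = -2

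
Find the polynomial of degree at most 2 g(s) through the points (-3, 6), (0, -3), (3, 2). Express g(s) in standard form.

g(s) = (7/9)s^2 - (2/3)s - 3

Build the Lagrange basis polynomials:
L_0(s) = s(s - 3) / [18] = (1/18)s^2 - (1/6)s
L_1(s) = (s + 3)(s - 3) / [-9] = -(1/9)s^2 + 1
L_2(s) = (s + 3)s / [18] = (1/18)s^2 + (1/6)s
g(s) = 6·L_0 + (-3)·L_1 + 2·L_2
  6·L_0(s) = (1/3)s^2 - s
  (-3)·L_1(s) = (1/3)s^2 - 3
  2·L_2(s) = (1/9)s^2 + (1/3)s
Adding term by term: (7/9)s^2 - (2/3)s - 3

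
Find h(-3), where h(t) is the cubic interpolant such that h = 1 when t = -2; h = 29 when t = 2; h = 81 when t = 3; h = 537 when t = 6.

-21

Using Newton's divided-difference form:
h[-2,2] = (29 - 1) / (2 - (-2)) = 7
h[2,3] = (81 - 29) / (3 - 2) = 52
h[3,6] = (537 - 81) / (6 - 3) = 152
h[-2,2,3] = (52 - 7) / (3 - (-2)) = 9
h[2,3,6] = (152 - 52) / (6 - 2) = 25
h[-2,2,3,6] = (25 - 9) / (6 - (-2)) = 2
h(-3) = 1 + 7·(-1) + 9·(-1)·(-5) + 2·(-1)·(-5)·(-6) = -21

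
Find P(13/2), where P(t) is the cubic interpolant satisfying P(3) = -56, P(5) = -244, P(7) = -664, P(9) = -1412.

-532

Evaluate each Lagrange basis at t = 13/2:
L_0(13/2) = (3/2)·(-1/2)·(-5/2)/[(-2)·(-4)·(-6)] = -5/128
L_1(13/2) = (7/2)·(-1/2)·(-5/2)/[(2)·(-2)·(-4)] = 35/128
L_2(13/2) = (7/2)·(3/2)·(-5/2)/[(4)·(2)·(-2)] = 105/128
L_3(13/2) = (7/2)·(3/2)·(-1/2)/[(6)·(4)·(2)] = -7/128
Sum: (-56)·(-5/128) + (-244)·(35/128) + (-664)·(105/128) + (-1412)·(-7/128) = -532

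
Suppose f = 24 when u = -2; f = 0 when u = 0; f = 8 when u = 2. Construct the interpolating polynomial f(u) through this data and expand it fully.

Newton's divided differences:
f[-2,0] = (0 - 24) / (0 - (-2)) = -12
f[0,2] = (8 - 0) / (2 - 0) = 4
f[-2,0,2] = (4 - (-12)) / (2 - (-2)) = 4
f(u) = 24 + (-12)·(u + 2) + 4·(u + 2)u
Expanding: f(u) = 4u^2 - 4u

f(u) = 4u^2 - 4u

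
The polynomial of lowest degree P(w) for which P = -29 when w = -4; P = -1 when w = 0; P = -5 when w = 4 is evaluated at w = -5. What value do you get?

Using Newton's divided-difference form:
P[-4,0] = (-1 - (-29)) / (0 - (-4)) = 7
P[0,4] = (-5 - (-1)) / (4 - 0) = -1
P[-4,0,4] = (-1 - 7) / (4 - (-4)) = -1
P(-5) = -29 + 7·(-1) + (-1)·(-1)·(-5) = -41

-41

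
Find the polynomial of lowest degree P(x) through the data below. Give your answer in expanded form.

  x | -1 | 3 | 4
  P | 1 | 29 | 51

Newton's divided differences:
P[-1,3] = (29 - 1) / (3 - (-1)) = 7
P[3,4] = (51 - 29) / (4 - 3) = 22
P[-1,3,4] = (22 - 7) / (4 - (-1)) = 3
P(x) = 1 + 7·(x + 1) + 3·(x + 1)(x - 3)
Expanding: P(x) = 3x^2 + x - 1

P(x) = 3x^2 + x - 1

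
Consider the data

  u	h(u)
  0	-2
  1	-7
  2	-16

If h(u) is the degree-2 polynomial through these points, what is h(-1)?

-1

Using Newton's divided-difference form:
h[0,1] = (-7 - (-2)) / (1 - 0) = -5
h[1,2] = (-16 - (-7)) / (2 - 1) = -9
h[0,1,2] = (-9 - (-5)) / (2 - 0) = -2
h(-1) = -2 + (-5)·(-1) + (-2)·(-1)·(-2) = -1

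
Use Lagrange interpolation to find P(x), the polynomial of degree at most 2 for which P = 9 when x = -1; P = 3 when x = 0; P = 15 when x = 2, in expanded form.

P(x) = 4x^2 - 2x + 3

L_0(x) = x(x - 2) / [3] = (1/3)x^2 - (2/3)x
L_1(x) = (x + 1)(x - 2) / [-2] = -(1/2)x^2 + (1/2)x + 1
L_2(x) = (x + 1)x / [6] = (1/6)x^2 + (1/6)x
P(x) = 9·L_0 + 3·L_1 + 15·L_2
  9·L_0(x) = 3x^2 - 6x
  3·L_1(x) = -(3/2)x^2 + (3/2)x + 3
  15·L_2(x) = (5/2)x^2 + (5/2)x
Adding term by term: 4x^2 - 2x + 3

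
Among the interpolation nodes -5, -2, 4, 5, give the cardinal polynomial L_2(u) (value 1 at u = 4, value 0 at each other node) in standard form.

L_2(u) = (u + 5)(u + 2)(u - 5) / [(9)·(6)·(-1)]
       = (u^3 + 2u^2 - 25u - 50) / (-54)

L_2(u) = -(1/54)u^3 - (1/27)u^2 + (25/54)u + 25/27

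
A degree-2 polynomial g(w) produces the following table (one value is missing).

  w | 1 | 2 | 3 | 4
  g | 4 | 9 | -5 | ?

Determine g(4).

-38

The 3 known values determine g uniquely (degree ≤ 2).
L_0(4) = (2)·(1)/[(-1)·(-2)] = 1
L_1(4) = (3)·(1)/[(1)·(-1)] = -3
L_2(4) = (3)·(2)/[(2)·(1)] = 3
Sum: 4·(1) + 9·(-3) + (-5)·(3) = -38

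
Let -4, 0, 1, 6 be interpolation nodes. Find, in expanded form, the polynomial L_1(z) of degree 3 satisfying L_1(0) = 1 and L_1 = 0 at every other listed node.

L_1(z) = (1/24)z^3 - (1/8)z^2 - (11/12)z + 1

L_1(z) = (z + 4)(z - 1)(z - 6) / [(4)·(-1)·(-6)]
       = (z^3 - 3z^2 - 22z + 24) / (24)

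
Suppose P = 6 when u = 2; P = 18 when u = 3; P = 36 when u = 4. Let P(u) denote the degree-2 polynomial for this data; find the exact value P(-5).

Using Newton's divided-difference form:
P[2,3] = (18 - 6) / (3 - 2) = 12
P[3,4] = (36 - 18) / (4 - 3) = 18
P[2,3,4] = (18 - 12) / (4 - 2) = 3
P(-5) = 6 + 12·(-7) + 3·(-7)·(-8) = 90

90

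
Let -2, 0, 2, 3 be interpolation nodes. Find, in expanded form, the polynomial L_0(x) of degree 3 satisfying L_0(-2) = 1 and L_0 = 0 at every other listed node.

L_0(x) = x(x - 2)(x - 3) / [(-2)·(-4)·(-5)]
       = (x^3 - 5x^2 + 6x) / (-40)

L_0(x) = -(1/40)x^3 + (1/8)x^2 - (3/20)x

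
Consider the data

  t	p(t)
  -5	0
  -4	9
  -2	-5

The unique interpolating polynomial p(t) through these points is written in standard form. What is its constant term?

-185/3

L_0(t) = (t + 4)(t + 2) / [3] = (1/3)t^2 + 2t + 8/3
L_1(t) = (t + 5)(t + 2) / [-2] = -(1/2)t^2 - (7/2)t - 5
L_2(t) = (t + 5)(t + 4) / [6] = (1/6)t^2 + (3/2)t + 10/3
p(t) = 0·L_0 + 9·L_1 + (-5)·L_2
Only the constant term is needed; take it from each L_i and combine:
0·(8/3) + 9·(-5) + (-5)·(10/3) = -185/3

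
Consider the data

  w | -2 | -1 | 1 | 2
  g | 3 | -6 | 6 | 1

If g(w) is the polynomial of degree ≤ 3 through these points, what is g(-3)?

118/3

Using Newton's divided-difference form:
g[-2,-1] = (-6 - 3) / (-1 - (-2)) = -9
g[-1,1] = (6 - (-6)) / (1 - (-1)) = 6
g[1,2] = (1 - 6) / (2 - 1) = -5
g[-2,-1,1] = (6 - (-9)) / (1 - (-2)) = 5
g[-1,1,2] = (-5 - 6) / (2 - (-1)) = -11/3
g[-2,-1,1,2] = (-11/3 - 5) / (2 - (-2)) = -13/6
g(-3) = 3 + (-9)·(-1) + 5·(-1)·(-2) + (-13/6)·(-1)·(-2)·(-4) = 118/3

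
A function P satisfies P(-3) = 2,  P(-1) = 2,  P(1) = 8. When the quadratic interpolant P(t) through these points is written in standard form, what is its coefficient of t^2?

The leading coefficient equals the top divided difference P[-3,-1,1].
P[-3,-1] = (2 - 2) / (-1 - (-3)) = 0
P[-1,1] = (8 - 2) / (1 - (-1)) = 3
P[-3,-1,1] = (3 - 0) / (1 - (-3)) = 3/4

3/4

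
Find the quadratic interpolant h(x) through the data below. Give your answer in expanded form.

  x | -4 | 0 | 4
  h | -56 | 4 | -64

Newton's divided differences:
h[-4,0] = (4 - (-56)) / (0 - (-4)) = 15
h[0,4] = (-64 - 4) / (4 - 0) = -17
h[-4,0,4] = (-17 - 15) / (4 - (-4)) = -4
h(x) = -56 + 15·(x + 4) + (-4)·(x + 4)x
Expanding: h(x) = -4x^2 - x + 4

h(x) = -4x^2 - x + 4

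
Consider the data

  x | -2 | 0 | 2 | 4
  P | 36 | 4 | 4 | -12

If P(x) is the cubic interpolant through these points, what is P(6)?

-92

L_0(6) = (6)·(4)·(2)/[(-2)·(-4)·(-6)] = -1
L_1(6) = (8)·(4)·(2)/[(2)·(-2)·(-4)] = 4
L_2(6) = (8)·(6)·(2)/[(4)·(2)·(-2)] = -6
L_3(6) = (8)·(6)·(4)/[(6)·(4)·(2)] = 4
Sum: 36·(-1) + 4·(4) + 4·(-6) + (-12)·(4) = -92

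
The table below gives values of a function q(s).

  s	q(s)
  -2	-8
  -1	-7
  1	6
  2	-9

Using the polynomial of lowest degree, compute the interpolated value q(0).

13/6

Evaluate each Lagrange basis at s = 0:
L_0(0) = (1)·(-1)·(-2)/[(-1)·(-3)·(-4)] = -1/6
L_1(0) = (2)·(-1)·(-2)/[(1)·(-2)·(-3)] = 2/3
L_2(0) = (2)·(1)·(-2)/[(3)·(2)·(-1)] = 2/3
L_3(0) = (2)·(1)·(-1)/[(4)·(3)·(1)] = -1/6
Sum: (-8)·(-1/6) + (-7)·(2/3) + 6·(2/3) + (-9)·(-1/6) = 13/6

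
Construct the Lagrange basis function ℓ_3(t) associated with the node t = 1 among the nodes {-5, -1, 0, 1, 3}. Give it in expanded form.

ℓ_3(t) = (t + 5)(t + 1)t(t - 3) / [(6)·(2)·(1)·(-2)]
       = (t^4 + 3t^3 - 13t^2 - 15t) / (-24)

ℓ_3(t) = -(1/24)t^4 - (1/8)t^3 + (13/24)t^2 + (5/8)t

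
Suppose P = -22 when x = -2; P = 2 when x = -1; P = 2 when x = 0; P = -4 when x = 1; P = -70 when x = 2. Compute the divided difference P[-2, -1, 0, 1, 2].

P[-2,-1] = (2 - (-22)) / (-1 - (-2)) = 24
P[-1,0] = (2 - 2) / (0 - (-1)) = 0
P[0,1] = (-4 - 2) / (1 - 0) = -6
P[1,2] = (-70 - (-4)) / (2 - 1) = -66
P[-2,-1,0] = (0 - 24) / (0 - (-2)) = -12
P[-1,0,1] = (-6 - 0) / (1 - (-1)) = -3
P[0,1,2] = (-66 - (-6)) / (2 - 0) = -30
P[-2,-1,0,1] = (-3 - (-12)) / (1 - (-2)) = 3
P[-1,0,1,2] = (-30 - (-3)) / (2 - (-1)) = -9
P[-2,-1,0,1,2] = (-9 - 3) / (2 - (-2)) = -3

-3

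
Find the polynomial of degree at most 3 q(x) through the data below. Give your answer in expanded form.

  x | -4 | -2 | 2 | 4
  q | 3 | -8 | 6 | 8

Newton's divided differences:
q[-4,-2] = (-8 - 3) / (-2 - (-4)) = -11/2
q[-2,2] = (6 - (-8)) / (2 - (-2)) = 7/2
q[2,4] = (8 - 6) / (4 - 2) = 1
q[-4,-2,2] = (7/2 - (-11/2)) / (2 - (-4)) = 3/2
q[-2,2,4] = (1 - 7/2) / (4 - (-2)) = -5/12
q[-4,-2,2,4] = (-5/12 - 3/2) / (4 - (-4)) = -23/96
q(x) = 3 + (-11/2)·(x + 4) + (3/2)·(x + 4)(x + 2) + (-23/96)·(x + 4)(x + 2)(x - 2)
Expanding: q(x) = -(23/96)x^3 + (13/24)x^2 + (107/24)x - 19/6

q(x) = -(23/96)x^3 + (13/24)x^2 + (107/24)x - 19/6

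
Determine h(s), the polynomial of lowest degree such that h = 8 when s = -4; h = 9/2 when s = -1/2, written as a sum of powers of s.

L_0(s) = (s + 1/2) / [-7/2] = -(2/7)s - 1/7
L_1(s) = (s + 4) / [7/2] = (2/7)s + 8/7
h(s) = 8·L_0 + (9/2)·L_1
  8·L_0(s) = -(16/7)s - 8/7
  (9/2)·L_1(s) = (9/7)s + 36/7
Adding term by term: -s + 4

h(s) = -s + 4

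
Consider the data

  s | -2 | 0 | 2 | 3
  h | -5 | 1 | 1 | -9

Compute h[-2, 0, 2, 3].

h[-2,0] = (1 - (-5)) / (0 - (-2)) = 3
h[0,2] = (1 - 1) / (2 - 0) = 0
h[2,3] = (-9 - 1) / (3 - 2) = -10
h[-2,0,2] = (0 - 3) / (2 - (-2)) = -3/4
h[0,2,3] = (-10 - 0) / (3 - 0) = -10/3
h[-2,0,2,3] = (-10/3 - (-3/4)) / (3 - (-2)) = -31/60

-31/60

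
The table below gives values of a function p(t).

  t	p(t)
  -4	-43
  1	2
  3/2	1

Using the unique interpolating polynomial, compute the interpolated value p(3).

Using Newton's divided-difference form:
p[-4,1] = (2 - (-43)) / (1 - (-4)) = 9
p[1,3/2] = (1 - 2) / (3/2 - 1) = -2
p[-4,1,3/2] = (-2 - 9) / (3/2 - (-4)) = -2
p(3) = -43 + 9·(7) + (-2)·(7)·(2) = -8

-8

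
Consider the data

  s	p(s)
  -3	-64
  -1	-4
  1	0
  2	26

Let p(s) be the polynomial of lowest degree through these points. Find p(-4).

-160

Evaluate each Lagrange basis at s = -4:
L_0(-4) = (-3)·(-5)·(-6)/[(-2)·(-4)·(-5)] = 9/4
L_1(-4) = (-1)·(-5)·(-6)/[(2)·(-2)·(-3)] = -5/2
L_2(-4) = (-1)·(-3)·(-6)/[(4)·(2)·(-1)] = 9/4
L_3(-4) = (-1)·(-3)·(-5)/[(5)·(3)·(1)] = -1
Sum: (-64)·(9/4) + (-4)·(-5/2) + 0 + 26·(-1) = -160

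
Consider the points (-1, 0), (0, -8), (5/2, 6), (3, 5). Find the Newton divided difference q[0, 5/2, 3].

q[0,5/2] = (6 - (-8)) / (5/2 - 0) = 28/5
q[5/2,3] = (5 - 6) / (3 - 5/2) = -2
q[0,5/2,3] = (-2 - 28/5) / (3 - 0) = -38/15

-38/15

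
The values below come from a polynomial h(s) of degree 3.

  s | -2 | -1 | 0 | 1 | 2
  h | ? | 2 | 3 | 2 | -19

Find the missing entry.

17

The 4 known values determine h uniquely (degree ≤ 3).
L_0(-2) = (-2)·(-3)·(-4)/[(-1)·(-2)·(-3)] = 4
L_1(-2) = (-1)·(-3)·(-4)/[(1)·(-1)·(-2)] = -6
L_2(-2) = (-1)·(-2)·(-4)/[(2)·(1)·(-1)] = 4
L_3(-2) = (-1)·(-2)·(-3)/[(3)·(2)·(1)] = -1
Sum: 2·(4) + 3·(-6) + 2·(4) + (-19)·(-1) = 17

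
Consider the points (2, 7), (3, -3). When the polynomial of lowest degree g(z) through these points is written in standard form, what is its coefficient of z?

Build the Lagrange basis polynomials:
L_0(z) = (z - 3) / [-1] = -z + 3
L_1(z) = (z - 2) / [1] = z - 2
g(z) = 7·L_0 + (-3)·L_1
Only the coefficient of z is needed; take it from each L_i and combine:
7·(-1) + (-3)·(1) = -10

-10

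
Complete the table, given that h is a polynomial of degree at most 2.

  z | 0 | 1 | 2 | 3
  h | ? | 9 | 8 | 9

12

The 3 known values determine h uniquely (degree ≤ 2).
Evaluate each Lagrange basis at z = 0:
L_0(0) = (-2)·(-3)/[(-1)·(-2)] = 3
L_1(0) = (-1)·(-3)/[(1)·(-1)] = -3
L_2(0) = (-1)·(-2)/[(2)·(1)] = 1
Sum: 9·(3) + 8·(-3) + 9·(1) = 12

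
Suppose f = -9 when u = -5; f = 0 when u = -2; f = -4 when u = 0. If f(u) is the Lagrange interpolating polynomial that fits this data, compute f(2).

L_0(2) = (4)·(2)/[(-3)·(-5)] = 8/15
L_1(2) = (7)·(2)/[(3)·(-2)] = -7/3
L_2(2) = (7)·(4)/[(5)·(2)] = 14/5
Sum: (-9)·(8/15) + 0 + (-4)·(14/5) = -16

-16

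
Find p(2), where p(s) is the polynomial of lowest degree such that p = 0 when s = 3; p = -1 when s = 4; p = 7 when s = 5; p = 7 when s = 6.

Using Newton's divided-difference form:
p[3,4] = (-1 - 0) / (4 - 3) = -1
p[4,5] = (7 - (-1)) / (5 - 4) = 8
p[5,6] = (7 - 7) / (6 - 5) = 0
p[3,4,5] = (8 - (-1)) / (5 - 3) = 9/2
p[4,5,6] = (0 - 8) / (6 - 4) = -4
p[3,4,5,6] = (-4 - 9/2) / (6 - 3) = -17/6
p(2) = 0 + (-1)·(-1) + (9/2)·(-1)·(-2) + (-17/6)·(-1)·(-2)·(-3) = 27

27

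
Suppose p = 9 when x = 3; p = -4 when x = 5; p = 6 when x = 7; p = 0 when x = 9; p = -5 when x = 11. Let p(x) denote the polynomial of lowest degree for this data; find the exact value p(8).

21/4

L_0(8) = (3)·(1)·(-1)·(-3)/[(-2)·(-4)·(-6)·(-8)] = 3/128
L_1(8) = (5)·(1)·(-1)·(-3)/[(2)·(-2)·(-4)·(-6)] = -5/32
L_2(8) = (5)·(3)·(-1)·(-3)/[(4)·(2)·(-2)·(-4)] = 45/64
L_3(8) = (5)·(3)·(1)·(-3)/[(6)·(4)·(2)·(-2)] = 15/32
L_4(8) = (5)·(3)·(1)·(-1)/[(8)·(6)·(4)·(2)] = -5/128
Sum: 9·(3/128) + (-4)·(-5/32) + 6·(45/64) + 0 + (-5)·(-5/128) = 21/4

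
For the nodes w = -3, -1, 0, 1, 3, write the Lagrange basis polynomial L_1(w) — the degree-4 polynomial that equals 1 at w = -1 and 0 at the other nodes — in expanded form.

L_1(w) = -(1/16)w^4 + (1/16)w^3 + (9/16)w^2 - (9/16)w

L_1(w) = (w + 3)w(w - 1)(w - 3) / [(2)·(-1)·(-2)·(-4)]
       = (w^4 - w^3 - 9w^2 + 9w) / (-16)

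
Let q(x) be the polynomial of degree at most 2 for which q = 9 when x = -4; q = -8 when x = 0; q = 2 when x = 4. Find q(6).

137/8

L_0(6) = (6)·(2)/[(-4)·(-8)] = 3/8
L_1(6) = (10)·(2)/[(4)·(-4)] = -5/4
L_2(6) = (10)·(6)/[(8)·(4)] = 15/8
Sum: 9·(3/8) + (-8)·(-5/4) + 2·(15/8) = 137/8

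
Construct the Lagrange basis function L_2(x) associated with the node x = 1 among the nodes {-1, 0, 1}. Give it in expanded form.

L_2(x) = (x + 1)x / [(2)·(1)]
       = (x^2 + x) / (2)

L_2(x) = (1/2)x^2 + (1/2)x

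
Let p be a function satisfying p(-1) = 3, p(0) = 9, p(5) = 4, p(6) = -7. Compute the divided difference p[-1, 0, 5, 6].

p[-1,0] = (9 - 3) / (0 - (-1)) = 6
p[0,5] = (4 - 9) / (5 - 0) = -1
p[5,6] = (-7 - 4) / (6 - 5) = -11
p[-1,0,5] = (-1 - 6) / (5 - (-1)) = -7/6
p[0,5,6] = (-11 - (-1)) / (6 - 0) = -5/3
p[-1,0,5,6] = (-5/3 - (-7/6)) / (6 - (-1)) = -1/14

-1/14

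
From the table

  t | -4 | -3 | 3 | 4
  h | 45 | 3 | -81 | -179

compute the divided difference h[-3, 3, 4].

h[-3,3] = (-81 - 3) / (3 - (-3)) = -14
h[3,4] = (-179 - (-81)) / (4 - 3) = -98
h[-3,3,4] = (-98 - (-14)) / (4 - (-3)) = -12

-12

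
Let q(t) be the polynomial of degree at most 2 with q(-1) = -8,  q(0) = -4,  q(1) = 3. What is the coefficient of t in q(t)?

Build the Lagrange basis polynomials:
L_0(t) = t(t - 1) / [2] = (1/2)t^2 - (1/2)t
L_1(t) = (t + 1)(t - 1) / [-1] = -t^2 + 1
L_2(t) = (t + 1)t / [2] = (1/2)t^2 + (1/2)t
q(t) = (-8)·L_0 + (-4)·L_1 + 3·L_2
Only the coefficient of t is needed; take it from each L_i and combine:
(-8)·(-1/2) + (-4)·(0) + 3·(1/2) = 11/2

11/2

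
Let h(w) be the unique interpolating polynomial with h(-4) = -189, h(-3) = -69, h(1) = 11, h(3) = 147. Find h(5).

603

Using Newton's divided-difference form:
h[-4,-3] = (-69 - (-189)) / (-3 - (-4)) = 120
h[-3,1] = (11 - (-69)) / (1 - (-3)) = 20
h[1,3] = (147 - 11) / (3 - 1) = 68
h[-4,-3,1] = (20 - 120) / (1 - (-4)) = -20
h[-3,1,3] = (68 - 20) / (3 - (-3)) = 8
h[-4,-3,1,3] = (8 - (-20)) / (3 - (-4)) = 4
h(5) = -189 + 120·(9) + (-20)·(9)·(8) + 4·(9)·(8)·(4) = 603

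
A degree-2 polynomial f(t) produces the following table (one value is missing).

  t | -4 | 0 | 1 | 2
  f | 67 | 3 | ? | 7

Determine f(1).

The 3 known values determine f uniquely (degree ≤ 2).
L_0(1) = (1)·(-1)/[(-4)·(-6)] = -1/24
L_1(1) = (5)·(-1)/[(4)·(-2)] = 5/8
L_2(1) = (5)·(1)/[(6)·(2)] = 5/12
Sum: 67·(-1/24) + 3·(5/8) + 7·(5/12) = 2

2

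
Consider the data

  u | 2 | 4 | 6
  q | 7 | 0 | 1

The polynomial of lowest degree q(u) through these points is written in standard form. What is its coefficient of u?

Build the Lagrange basis polynomials:
L_0(u) = (u - 4)(u - 6) / [8] = (1/8)u^2 - (5/4)u + 3
L_1(u) = (u - 2)(u - 6) / [-4] = -(1/4)u^2 + 2u - 3
L_2(u) = (u - 2)(u - 4) / [8] = (1/8)u^2 - (3/4)u + 1
q(u) = 7·L_0 + 0·L_1 + 1·L_2
Only the coefficient of u is needed; take it from each L_i and combine:
7·(-5/4) + 0·(2) + 1·(-3/4) = -19/2

-19/2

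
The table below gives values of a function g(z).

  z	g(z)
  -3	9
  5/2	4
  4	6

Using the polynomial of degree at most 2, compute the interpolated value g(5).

1879/231

Evaluate each Lagrange basis at z = 5:
L_0(5) = (5/2)·(1)/[(-11/2)·(-7)] = 5/77
L_1(5) = (8)·(1)/[(11/2)·(-3/2)] = -32/33
L_2(5) = (8)·(5/2)/[(7)·(3/2)] = 40/21
Sum: 9·(5/77) + 4·(-32/33) + 6·(40/21) = 1879/231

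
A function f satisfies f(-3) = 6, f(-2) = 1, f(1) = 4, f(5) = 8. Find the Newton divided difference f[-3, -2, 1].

f[-3,-2] = (1 - 6) / (-2 - (-3)) = -5
f[-2,1] = (4 - 1) / (1 - (-2)) = 1
f[-3,-2,1] = (1 - (-5)) / (1 - (-3)) = 3/2

3/2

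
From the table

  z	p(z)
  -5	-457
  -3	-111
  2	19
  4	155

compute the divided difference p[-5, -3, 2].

p[-5,-3] = (-111 - (-457)) / (-3 - (-5)) = 173
p[-3,2] = (19 - (-111)) / (2 - (-3)) = 26
p[-5,-3,2] = (26 - 173) / (2 - (-5)) = -21

-21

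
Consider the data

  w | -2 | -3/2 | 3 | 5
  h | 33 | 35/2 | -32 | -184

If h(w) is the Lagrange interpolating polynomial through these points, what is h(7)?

L_0(7) = (17/2)·(4)·(2)/[(-1/2)·(-5)·(-7)] = -136/35
L_1(7) = (9)·(4)·(2)/[(1/2)·(-9/2)·(-13/2)] = 64/13
L_2(7) = (9)·(17/2)·(2)/[(5)·(9/2)·(-2)] = -17/5
L_3(7) = (9)·(17/2)·(4)/[(7)·(13/2)·(2)] = 306/91
Sum: 33·(-136/35) + 35/2·(64/13) + (-32)·(-17/5) + (-184)·(306/91) = -552

-552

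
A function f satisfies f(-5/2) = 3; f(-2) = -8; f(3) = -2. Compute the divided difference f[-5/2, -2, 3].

232/55

f[-5/2,-2] = (-8 - 3) / (-2 - (-5/2)) = -22
f[-2,3] = (-2 - (-8)) / (3 - (-2)) = 6/5
f[-5/2,-2,3] = (6/5 - (-22)) / (3 - (-5/2)) = 232/55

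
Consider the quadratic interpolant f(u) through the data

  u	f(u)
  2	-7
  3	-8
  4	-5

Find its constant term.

L_0(u) = (u - 3)(u - 4) / [2] = (1/2)u^2 - (7/2)u + 6
L_1(u) = (u - 2)(u - 4) / [-1] = -u^2 + 6u - 8
L_2(u) = (u - 2)(u - 3) / [2] = (1/2)u^2 - (5/2)u + 3
f(u) = (-7)·L_0 + (-8)·L_1 + (-5)·L_2
Only the constant term is needed; take it from each L_i and combine:
(-7)·(6) + (-8)·(-8) + (-5)·(3) = 7

7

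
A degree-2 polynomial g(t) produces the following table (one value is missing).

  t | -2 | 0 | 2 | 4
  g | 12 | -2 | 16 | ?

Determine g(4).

The 3 known values determine g uniquely (degree ≤ 2).
Evaluate each Lagrange basis at t = 4:
L_0(4) = (4)·(2)/[(-2)·(-4)] = 1
L_1(4) = (6)·(2)/[(2)·(-2)] = -3
L_2(4) = (6)·(4)/[(4)·(2)] = 3
Sum: 12·(1) + (-2)·(-3) + 16·(3) = 66

66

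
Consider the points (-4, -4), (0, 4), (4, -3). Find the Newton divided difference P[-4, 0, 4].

P[-4,0] = (4 - (-4)) / (0 - (-4)) = 2
P[0,4] = (-3 - 4) / (4 - 0) = -7/4
P[-4,0,4] = (-7/4 - 2) / (4 - (-4)) = -15/32

-15/32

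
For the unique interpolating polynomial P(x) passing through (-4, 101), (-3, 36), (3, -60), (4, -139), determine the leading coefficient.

-2

L_0(x) = (x + 3)(x - 3)(x - 4) / [-56] = -(1/56)x^3 + (1/14)x^2 + (9/56)x - 9/14
L_1(x) = (x + 4)(x - 3)(x - 4) / [42] = (1/42)x^3 - (1/14)x^2 - (8/21)x + 8/7
L_2(x) = (x + 4)(x + 3)(x - 4) / [-42] = -(1/42)x^3 - (1/14)x^2 + (8/21)x + 8/7
L_3(x) = (x + 4)(x + 3)(x - 3) / [56] = (1/56)x^3 + (1/14)x^2 - (9/56)x - 9/14
P(x) = 101·L_0 + 36·L_1 + (-60)·L_2 + (-139)·L_3
Only the coefficient of x^3 is needed; take it from each L_i and combine:
101·(-1/56) + 36·(1/42) + (-60)·(-1/42) + (-139)·(1/56) = -2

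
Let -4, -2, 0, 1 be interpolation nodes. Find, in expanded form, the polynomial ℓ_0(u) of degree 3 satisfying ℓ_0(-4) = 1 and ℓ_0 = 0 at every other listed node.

ℓ_0(u) = -(1/40)u^3 - (1/40)u^2 + (1/20)u

ℓ_0(u) = (u + 2)u(u - 1) / [(-2)·(-4)·(-5)]
       = (u^3 + u^2 - 2u) / (-40)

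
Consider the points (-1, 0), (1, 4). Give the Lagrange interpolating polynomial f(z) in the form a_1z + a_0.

Build the Lagrange basis polynomials:
L_0(z) = (z - 1) / [-2] = -(1/2)z + 1/2
L_1(z) = (z + 1) / [2] = (1/2)z + 1/2
f(z) = 0·L_0 + 4·L_1
  0·L_0(z) = 0
  4·L_1(z) = 2z + 2
Adding term by term: 2z + 2

f(z) = 2z + 2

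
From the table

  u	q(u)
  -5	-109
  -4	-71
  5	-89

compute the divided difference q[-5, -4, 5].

-4

q[-5,-4] = (-71 - (-109)) / (-4 - (-5)) = 38
q[-4,5] = (-89 - (-71)) / (5 - (-4)) = -2
q[-5,-4,5] = (-2 - 38) / (5 - (-5)) = -4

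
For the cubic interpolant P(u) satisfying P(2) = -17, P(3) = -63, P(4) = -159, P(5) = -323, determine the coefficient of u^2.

2

L_0(u) = (u - 3)(u - 4)(u - 5) / [-6] = -(1/6)u^3 + 2u^2 - (47/6)u + 10
L_1(u) = (u - 2)(u - 4)(u - 5) / [2] = (1/2)u^3 - (11/2)u^2 + 19u - 20
L_2(u) = (u - 2)(u - 3)(u - 5) / [-2] = -(1/2)u^3 + 5u^2 - (31/2)u + 15
L_3(u) = (u - 2)(u - 3)(u - 4) / [6] = (1/6)u^3 - (3/2)u^2 + (13/3)u - 4
P(u) = (-17)·L_0 + (-63)·L_1 + (-159)·L_2 + (-323)·L_3
Only the coefficient of u^2 is needed; take it from each L_i and combine:
(-17)·(2) + (-63)·(-11/2) + (-159)·(5) + (-323)·(-3/2) = 2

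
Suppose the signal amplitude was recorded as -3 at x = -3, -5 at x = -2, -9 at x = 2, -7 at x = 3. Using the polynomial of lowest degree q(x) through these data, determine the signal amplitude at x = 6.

L_0(6) = (8)·(4)·(3)/[(-1)·(-5)·(-6)] = -16/5
L_1(6) = (9)·(4)·(3)/[(1)·(-4)·(-5)] = 27/5
L_2(6) = (9)·(8)·(3)/[(5)·(4)·(-1)] = -54/5
L_3(6) = (9)·(8)·(4)/[(6)·(5)·(1)] = 48/5
Sum: (-3)·(-16/5) + (-5)·(27/5) + (-9)·(-54/5) + (-7)·(48/5) = 63/5

63/5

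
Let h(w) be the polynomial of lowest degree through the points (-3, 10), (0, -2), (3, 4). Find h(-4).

18

Using Newton's divided-difference form:
h[-3,0] = (-2 - 10) / (0 - (-3)) = -4
h[0,3] = (4 - (-2)) / (3 - 0) = 2
h[-3,0,3] = (2 - (-4)) / (3 - (-3)) = 1
h(-4) = 10 + (-4)·(-1) + 1·(-1)·(-4) = 18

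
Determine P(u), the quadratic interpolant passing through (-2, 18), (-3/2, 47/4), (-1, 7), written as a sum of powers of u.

P(u) = 3u^2 - 2u + 2

Newton's divided differences:
P[-2,-3/2] = (47/4 - 18) / (-3/2 - (-2)) = -25/2
P[-3/2,-1] = (7 - 47/4) / (-1 - (-3/2)) = -19/2
P[-2,-3/2,-1] = (-19/2 - (-25/2)) / (-1 - (-2)) = 3
P(u) = 18 + (-25/2)·(u + 2) + 3·(u + 2)(u + 3/2)
Expanding: P(u) = 3u^2 - 2u + 2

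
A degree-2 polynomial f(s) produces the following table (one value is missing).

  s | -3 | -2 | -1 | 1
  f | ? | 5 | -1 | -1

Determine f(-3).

The 3 known values determine f uniquely (degree ≤ 2).
L_0(-3) = (-2)·(-4)/[(-1)·(-3)] = 8/3
L_1(-3) = (-1)·(-4)/[(1)·(-2)] = -2
L_2(-3) = (-1)·(-2)/[(3)·(2)] = 1/3
Sum: 5·(8/3) + (-1)·(-2) + (-1)·(1/3) = 15

15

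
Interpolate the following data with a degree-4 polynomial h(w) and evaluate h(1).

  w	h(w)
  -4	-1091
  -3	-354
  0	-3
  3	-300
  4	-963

-6

Using Newton's divided-difference form:
h[-4,-3] = (-354 - (-1091)) / (-3 - (-4)) = 737
h[-3,0] = (-3 - (-354)) / (0 - (-3)) = 117
h[0,3] = (-300 - (-3)) / (3 - 0) = -99
h[3,4] = (-963 - (-300)) / (4 - 3) = -663
h[-4,-3,0] = (117 - 737) / (0 - (-4)) = -155
h[-3,0,3] = (-99 - 117) / (3 - (-3)) = -36
h[0,3,4] = (-663 - (-99)) / (4 - 0) = -141
h[-4,-3,0,3] = (-36 - (-155)) / (3 - (-4)) = 17
h[-3,0,3,4] = (-141 - (-36)) / (4 - (-3)) = -15
h[-4,-3,0,3,4] = (-15 - 17) / (4 - (-4)) = -4
h(1) = -1091 + 737·(5) + (-155)·(5)·(4) + 17·(5)·(4)·(1) + (-4)·(5)·(4)·(1)·(-2) = -6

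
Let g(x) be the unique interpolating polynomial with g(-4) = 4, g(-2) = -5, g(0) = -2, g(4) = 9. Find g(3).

515/64

L_0(3) = (5)·(3)·(-1)/[(-2)·(-4)·(-8)] = 15/64
L_1(3) = (7)·(3)·(-1)/[(2)·(-2)·(-6)] = -7/8
L_2(3) = (7)·(5)·(-1)/[(4)·(2)·(-4)] = 35/32
L_3(3) = (7)·(5)·(3)/[(8)·(6)·(4)] = 35/64
Sum: 4·(15/64) + (-5)·(-7/8) + (-2)·(35/32) + 9·(35/64) = 515/64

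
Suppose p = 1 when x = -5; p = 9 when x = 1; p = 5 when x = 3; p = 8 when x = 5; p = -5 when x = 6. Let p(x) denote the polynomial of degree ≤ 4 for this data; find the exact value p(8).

-10429/88

Using Newton's divided-difference form:
p[-5,1] = (9 - 1) / (1 - (-5)) = 4/3
p[1,3] = (5 - 9) / (3 - 1) = -2
p[3,5] = (8 - 5) / (5 - 3) = 3/2
p[5,6] = (-5 - 8) / (6 - 5) = -13
p[-5,1,3] = (-2 - 4/3) / (3 - (-5)) = -5/12
p[1,3,5] = (3/2 - (-2)) / (5 - 1) = 7/8
p[3,5,6] = (-13 - 3/2) / (6 - 3) = -29/6
p[-5,1,3,5] = (7/8 - (-5/12)) / (5 - (-5)) = 31/240
p[1,3,5,6] = (-29/6 - 7/8) / (6 - 1) = -137/120
p[-5,1,3,5,6] = (-137/120 - 31/240) / (6 - (-5)) = -61/528
p(8) = 1 + (4/3)·(13) + (-5/12)·(13)·(7) + (31/240)·(13)·(7)·(5) + (-61/528)·(13)·(7)·(5)·(3) = -10429/88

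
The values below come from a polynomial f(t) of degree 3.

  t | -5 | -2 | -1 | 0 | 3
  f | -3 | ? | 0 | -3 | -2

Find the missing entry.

43/16

The 4 known values determine f uniquely (degree ≤ 3).
Evaluate each Lagrange basis at t = -2:
L_0(-2) = (-1)·(-2)·(-5)/[(-4)·(-5)·(-8)] = 1/16
L_1(-2) = (3)·(-2)·(-5)/[(4)·(-1)·(-4)] = 15/8
L_2(-2) = (3)·(-1)·(-5)/[(5)·(1)·(-3)] = -1
L_3(-2) = (3)·(-1)·(-2)/[(8)·(4)·(3)] = 1/16
Sum: (-3)·(1/16) + 0 + (-3)·(-1) + (-2)·(1/16) = 43/16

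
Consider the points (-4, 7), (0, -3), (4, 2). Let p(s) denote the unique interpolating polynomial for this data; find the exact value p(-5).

379/32

L_0(-5) = (-5)·(-9)/[(-4)·(-8)] = 45/32
L_1(-5) = (-1)·(-9)/[(4)·(-4)] = -9/16
L_2(-5) = (-1)·(-5)/[(8)·(4)] = 5/32
Sum: 7·(45/32) + (-3)·(-9/16) + 2·(5/32) = 379/32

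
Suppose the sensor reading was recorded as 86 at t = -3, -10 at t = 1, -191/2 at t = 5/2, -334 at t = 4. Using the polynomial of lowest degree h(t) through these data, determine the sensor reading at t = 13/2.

Evaluate each Lagrange basis at t = 13/2:
L_0(13/2) = (11/2)·(4)·(5/2)/[(-4)·(-11/2)·(-7)] = -5/14
L_1(13/2) = (19/2)·(4)·(5/2)/[(4)·(-3/2)·(-3)] = 95/18
L_2(13/2) = (19/2)·(11/2)·(5/2)/[(11/2)·(3/2)·(-3/2)] = -95/9
L_3(13/2) = (19/2)·(11/2)·(4)/[(7)·(3)·(3/2)] = 418/63
Sum: 86·(-5/14) + (-10)·(95/18) + (-191/2)·(-95/9) + (-334)·(418/63) = -2583/2

-2583/2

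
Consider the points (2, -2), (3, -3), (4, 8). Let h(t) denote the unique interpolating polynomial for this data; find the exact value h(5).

31

Evaluate each Lagrange basis at t = 5:
L_0(5) = (2)·(1)/[(-1)·(-2)] = 1
L_1(5) = (3)·(1)/[(1)·(-1)] = -3
L_2(5) = (3)·(2)/[(2)·(1)] = 3
Sum: (-2)·(1) + (-3)·(-3) + 8·(3) = 31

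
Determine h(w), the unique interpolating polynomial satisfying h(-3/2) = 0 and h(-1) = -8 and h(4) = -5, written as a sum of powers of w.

Build the Lagrange basis polynomials:
L_0(w) = (w + 1)(w - 4) / [11/4] = (4/11)w^2 - (12/11)w - 16/11
L_1(w) = (w + 3/2)(w - 4) / [-5/2] = -(2/5)w^2 + w + 12/5
L_2(w) = (w + 3/2)(w + 1) / [55/2] = (2/55)w^2 + (1/11)w + 3/55
h(w) = 0·L_0 + (-8)·L_1 + (-5)·L_2
  0·L_0(w) = 0
  (-8)·L_1(w) = (16/5)w^2 - 8w - 96/5
  (-5)·L_2(w) = -(2/11)w^2 - (5/11)w - 3/11
Adding term by term: (166/55)w^2 - (93/11)w - 1071/55

h(w) = (166/55)w^2 - (93/11)w - 1071/55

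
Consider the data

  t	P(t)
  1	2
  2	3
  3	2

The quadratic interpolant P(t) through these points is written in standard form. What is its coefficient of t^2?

-1

The leading coefficient equals the top divided difference P[1,2,3].
P[1,2] = (3 - 2) / (2 - 1) = 1
P[2,3] = (2 - 3) / (3 - 2) = -1
P[1,2,3] = (-1 - 1) / (3 - 1) = -1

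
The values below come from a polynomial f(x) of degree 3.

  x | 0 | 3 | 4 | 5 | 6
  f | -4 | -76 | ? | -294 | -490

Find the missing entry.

-160

The 4 known values determine f uniquely (degree ≤ 3).
Evaluate each Lagrange basis at x = 4:
L_0(4) = (1)·(-1)·(-2)/[(-3)·(-5)·(-6)] = -1/45
L_1(4) = (4)·(-1)·(-2)/[(3)·(-2)·(-3)] = 4/9
L_2(4) = (4)·(1)·(-2)/[(5)·(2)·(-1)] = 4/5
L_3(4) = (4)·(1)·(-1)/[(6)·(3)·(1)] = -2/9
Sum: (-4)·(-1/45) + (-76)·(4/9) + (-294)·(4/5) + (-490)·(-2/9) = -160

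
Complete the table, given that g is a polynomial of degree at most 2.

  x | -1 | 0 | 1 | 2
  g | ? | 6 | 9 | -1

The 3 known values determine g uniquely (degree ≤ 2).
Evaluate each Lagrange basis at x = -1:
L_0(-1) = (-2)·(-3)/[(-1)·(-2)] = 3
L_1(-1) = (-1)·(-3)/[(1)·(-1)] = -3
L_2(-1) = (-1)·(-2)/[(2)·(1)] = 1
Sum: 6·(3) + 9·(-3) + (-1)·(1) = -10

-10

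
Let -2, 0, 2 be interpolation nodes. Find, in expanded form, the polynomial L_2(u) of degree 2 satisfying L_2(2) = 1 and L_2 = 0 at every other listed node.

L_2(u) = (1/8)u^2 + (1/4)u

L_2(u) = (u + 2)u / [(4)·(2)]
       = (u^2 + 2u) / (8)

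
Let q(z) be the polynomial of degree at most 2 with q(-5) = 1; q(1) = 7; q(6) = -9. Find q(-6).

Using Newton's divided-difference form:
q[-5,1] = (7 - 1) / (1 - (-5)) = 1
q[1,6] = (-9 - 7) / (6 - 1) = -16/5
q[-5,1,6] = (-16/5 - 1) / (6 - (-5)) = -21/55
q(-6) = 1 + 1·(-1) + (-21/55)·(-1)·(-7) = -147/55

-147/55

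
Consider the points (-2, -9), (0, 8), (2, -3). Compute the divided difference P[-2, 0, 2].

P[-2,0] = (8 - (-9)) / (0 - (-2)) = 17/2
P[0,2] = (-3 - 8) / (2 - 0) = -11/2
P[-2,0,2] = (-11/2 - 17/2) / (2 - (-2)) = -7/2

-7/2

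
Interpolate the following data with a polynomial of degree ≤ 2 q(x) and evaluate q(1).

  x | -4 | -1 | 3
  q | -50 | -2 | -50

Using Newton's divided-difference form:
q[-4,-1] = (-2 - (-50)) / (-1 - (-4)) = 16
q[-1,3] = (-50 - (-2)) / (3 - (-1)) = -12
q[-4,-1,3] = (-12 - 16) / (3 - (-4)) = -4
q(1) = -50 + 16·(5) + (-4)·(5)·(2) = -10

-10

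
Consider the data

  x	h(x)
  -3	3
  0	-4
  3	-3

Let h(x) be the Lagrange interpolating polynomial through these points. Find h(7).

L_0(7) = (7)·(4)/[(-3)·(-6)] = 14/9
L_1(7) = (10)·(4)/[(3)·(-3)] = -40/9
L_2(7) = (10)·(7)/[(6)·(3)] = 35/9
Sum: 3·(14/9) + (-4)·(-40/9) + (-3)·(35/9) = 97/9

97/9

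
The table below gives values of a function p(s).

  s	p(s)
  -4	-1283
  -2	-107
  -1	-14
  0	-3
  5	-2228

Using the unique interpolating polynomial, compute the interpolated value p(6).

L_0(6) = (8)·(7)·(6)·(1)/[(-2)·(-3)·(-4)·(-9)] = 14/9
L_1(6) = (10)·(7)·(6)·(1)/[(2)·(-1)·(-2)·(-7)] = -15
L_2(6) = (10)·(8)·(6)·(1)/[(3)·(1)·(-1)·(-6)] = 80/3
L_3(6) = (10)·(8)·(7)·(1)/[(4)·(2)·(1)·(-5)] = -14
L_4(6) = (10)·(8)·(7)·(6)/[(9)·(7)·(6)·(5)] = 16/9
Sum: (-1283)·(14/9) + (-107)·(-15) + (-14)·(80/3) + (-3)·(-14) + (-2228)·(16/9) = -4683

-4683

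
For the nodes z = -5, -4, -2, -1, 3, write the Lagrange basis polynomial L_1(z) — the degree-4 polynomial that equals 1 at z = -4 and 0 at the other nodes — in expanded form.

L_1(z) = -(1/42)z^4 - (5/42)z^3 + (1/6)z^2 + (41/42)z + 5/7

L_1(z) = (z + 5)(z + 2)(z + 1)(z - 3) / [(1)·(-2)·(-3)·(-7)]
       = (z^4 + 5z^3 - 7z^2 - 41z - 30) / (-42)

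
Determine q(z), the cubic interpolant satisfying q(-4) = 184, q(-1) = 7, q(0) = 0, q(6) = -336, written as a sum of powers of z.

q(z) = -2z^3 + 3z^2 - 2z

Build the Lagrange basis polynomials:
L_0(z) = (z + 1)z(z - 6) / [-120] = -(1/120)z^3 + (1/24)z^2 + (1/20)z
L_1(z) = (z + 4)z(z - 6) / [21] = (1/21)z^3 - (2/21)z^2 - (8/7)z
L_2(z) = (z + 4)(z + 1)(z - 6) / [-24] = -(1/24)z^3 + (1/24)z^2 + (13/12)z + 1
L_3(z) = (z + 4)(z + 1)z / [420] = (1/420)z^3 + (1/84)z^2 + (1/105)z
q(z) = 184·L_0 + 7·L_1 + 0·L_2 + (-336)·L_3
  184·L_0(z) = -(23/15)z^3 + (23/3)z^2 + (46/5)z
  7·L_1(z) = (1/3)z^3 - (2/3)z^2 - 8z
  0·L_2(z) = 0
  (-336)·L_3(z) = -(4/5)z^3 - 4z^2 - (16/5)z
Adding term by term: -2z^3 + 3z^2 - 2z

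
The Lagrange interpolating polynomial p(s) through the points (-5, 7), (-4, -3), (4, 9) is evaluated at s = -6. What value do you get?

Evaluate each Lagrange basis at s = -6:
L_0(-6) = (-2)·(-10)/[(-1)·(-9)] = 20/9
L_1(-6) = (-1)·(-10)/[(1)·(-8)] = -5/4
L_2(-6) = (-1)·(-2)/[(9)·(8)] = 1/36
Sum: 7·(20/9) + (-3)·(-5/4) + 9·(1/36) = 176/9

176/9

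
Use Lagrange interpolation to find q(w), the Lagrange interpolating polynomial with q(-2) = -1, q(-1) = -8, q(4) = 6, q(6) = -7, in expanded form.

q(w) = -(311/840)w^3 + (561/280)w^2 + (673/420)w - 307/35

Build the Lagrange basis polynomials:
L_0(w) = (w + 1)(w - 4)(w - 6) / [-48] = -(1/48)w^3 + (3/16)w^2 - (7/24)w - 1/2
L_1(w) = (w + 2)(w - 4)(w - 6) / [35] = (1/35)w^3 - (8/35)w^2 + (4/35)w + 48/35
L_2(w) = (w + 2)(w + 1)(w - 6) / [-60] = -(1/60)w^3 + (1/20)w^2 + (4/15)w + 1/5
L_3(w) = (w + 2)(w + 1)(w - 4) / [112] = (1/112)w^3 - (1/112)w^2 - (5/56)w - 1/14
q(w) = (-1)·L_0 + (-8)·L_1 + 6·L_2 + (-7)·L_3
  (-1)·L_0(w) = (1/48)w^3 - (3/16)w^2 + (7/24)w + 1/2
  (-8)·L_1(w) = -(8/35)w^3 + (64/35)w^2 - (32/35)w - 384/35
  6·L_2(w) = -(1/10)w^3 + (3/10)w^2 + (8/5)w + 6/5
  (-7)·L_3(w) = -(1/16)w^3 + (1/16)w^2 + (5/8)w + 1/2
Adding term by term: -(311/840)w^3 + (561/280)w^2 + (673/420)w - 307/35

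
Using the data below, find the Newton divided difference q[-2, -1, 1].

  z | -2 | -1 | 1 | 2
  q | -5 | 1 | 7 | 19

-1

q[-2,-1] = (1 - (-5)) / (-1 - (-2)) = 6
q[-1,1] = (7 - 1) / (1 - (-1)) = 3
q[-2,-1,1] = (3 - 6) / (1 - (-2)) = -1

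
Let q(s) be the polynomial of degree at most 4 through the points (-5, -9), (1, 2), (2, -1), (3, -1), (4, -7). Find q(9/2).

Evaluate each Lagrange basis at s = 9/2:
L_0(9/2) = (7/2)·(5/2)·(3/2)·(1/2)/[(-6)·(-7)·(-8)·(-9)] = 5/2304
L_1(9/2) = (19/2)·(5/2)·(3/2)·(1/2)/[(6)·(-1)·(-2)·(-3)] = -95/192
L_2(9/2) = (19/2)·(7/2)·(3/2)·(1/2)/[(7)·(1)·(-1)·(-2)] = 57/32
L_3(9/2) = (19/2)·(7/2)·(5/2)·(1/2)/[(8)·(2)·(1)·(-1)] = -665/256
L_4(9/2) = (19/2)·(7/2)·(5/2)·(3/2)/[(9)·(3)·(2)·(1)] = 665/288
Sum: (-9)·(5/2304) + 2·(-95/192) + (-1)·(57/32) + (-1)·(-665/256) + (-7)·(665/288) = -9421/576

-9421/576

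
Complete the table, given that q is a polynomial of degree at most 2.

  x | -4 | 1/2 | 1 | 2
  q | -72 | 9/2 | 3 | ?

The 3 known values determine q uniquely (degree ≤ 2).
L_0(2) = (3/2)·(1)/[(-9/2)·(-5)] = 1/15
L_1(2) = (6)·(1)/[(9/2)·(-1/2)] = -8/3
L_2(2) = (6)·(3/2)/[(5)·(1/2)] = 18/5
Sum: (-72)·(1/15) + 9/2·(-8/3) + 3·(18/5) = -6

-6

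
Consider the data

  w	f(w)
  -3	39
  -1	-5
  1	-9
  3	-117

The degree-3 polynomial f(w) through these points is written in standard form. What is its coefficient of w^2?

-4

L_0(w) = (w + 1)(w - 1)(w - 3) / [-48] = -(1/48)w^3 + (1/16)w^2 + (1/48)w - 1/16
L_1(w) = (w + 3)(w - 1)(w - 3) / [16] = (1/16)w^3 - (1/16)w^2 - (9/16)w + 9/16
L_2(w) = (w + 3)(w + 1)(w - 3) / [-16] = -(1/16)w^3 - (1/16)w^2 + (9/16)w + 9/16
L_3(w) = (w + 3)(w + 1)(w - 1) / [48] = (1/48)w^3 + (1/16)w^2 - (1/48)w - 1/16
f(w) = 39·L_0 + (-5)·L_1 + (-9)·L_2 + (-117)·L_3
Only the coefficient of w^2 is needed; take it from each L_i and combine:
39·(1/16) + (-5)·(-1/16) + (-9)·(-1/16) + (-117)·(1/16) = -4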